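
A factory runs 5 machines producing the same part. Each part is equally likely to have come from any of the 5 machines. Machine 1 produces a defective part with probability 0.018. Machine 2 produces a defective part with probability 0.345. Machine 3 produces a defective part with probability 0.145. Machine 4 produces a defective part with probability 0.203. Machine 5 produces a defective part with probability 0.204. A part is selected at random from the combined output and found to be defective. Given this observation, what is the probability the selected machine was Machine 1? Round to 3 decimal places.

Posterior probability ≈ 0.020

Tabulate prior·likelihood by source: [1] prior 0.2, lik 0.018, product 0.003600; [2] prior 0.2, lik 0.345, product 0.06900; [3] prior 0.2, lik 0.145, product 0.02900; [4] prior 0.2, lik 0.203, product 0.04060; [5] prior 0.2, lik 0.204, product 0.04080.
Normalizing constant = 0.18300; the posterior for Machine 1 is its product over the sum, 0.003600/0.18300 = 0.020.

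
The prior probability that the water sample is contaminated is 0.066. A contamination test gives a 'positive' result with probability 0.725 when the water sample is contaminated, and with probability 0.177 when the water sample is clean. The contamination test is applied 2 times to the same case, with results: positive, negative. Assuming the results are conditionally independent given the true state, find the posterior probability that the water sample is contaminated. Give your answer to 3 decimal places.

Posterior P(H) ≈ 0.088

With H the event that the water sample is contaminated, the joint likelihood of the observed sequence is P(data|H) = 0.725·0.275 = 0.19937 and P(data|¬H) = 0.177·0.823 = 0.14567.
Bayes: P(H|data) = 0.066·0.19937 / (0.066·0.19937 + 0.934·0.14567) = 0.013159/0.14922 = 0.0882.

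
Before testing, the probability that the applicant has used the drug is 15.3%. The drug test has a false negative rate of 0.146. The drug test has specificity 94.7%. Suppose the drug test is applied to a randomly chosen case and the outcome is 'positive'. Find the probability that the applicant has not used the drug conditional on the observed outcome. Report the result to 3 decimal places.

P(¬H | E) ≈ 0.256

Let H be the event that the applicant has used the drug. P(H) = 0.153, so P(¬H) = 0.847. With E the 'positive' result, P(E|H) = 0.854 and P(E|¬H) = 0.053.
P(E) = 0.854·0.153 + 0.053·0.847 = 0.13066 + 0.044891 = 0.17555.
By Bayes' theorem, P(H|E) = 0.13066 / 0.17555 = 0.744. Hence P(¬H|E) = 1 − 0.744 = 0.256.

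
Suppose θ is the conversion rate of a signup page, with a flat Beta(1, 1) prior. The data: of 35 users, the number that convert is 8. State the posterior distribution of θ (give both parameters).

The binomial likelihood is conjugate to the Beta prior: with 8 successes and 27 failures, the posterior is Beta(1+8, 1+27) = Beta(9, 28).

Posterior: Beta(9, 28)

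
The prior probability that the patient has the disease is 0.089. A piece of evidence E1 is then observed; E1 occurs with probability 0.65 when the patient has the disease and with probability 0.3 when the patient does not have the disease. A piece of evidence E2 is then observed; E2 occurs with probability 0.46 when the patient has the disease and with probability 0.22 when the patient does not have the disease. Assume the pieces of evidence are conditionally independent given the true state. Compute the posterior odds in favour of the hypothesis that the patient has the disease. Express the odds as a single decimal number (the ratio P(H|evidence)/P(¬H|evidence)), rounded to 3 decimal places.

Prior odds = 0.089/(1−0.089) = 0.097695.
Likelihood ratio for E1 = 0.65/0.3 = 2.1667.
Likelihood ratio for E2 = 0.46/0.22 = 2.0909.
Posterior odds = prior odds × LR₁ × LR₂ = 0.44259.

Posterior odds ≈ 0.443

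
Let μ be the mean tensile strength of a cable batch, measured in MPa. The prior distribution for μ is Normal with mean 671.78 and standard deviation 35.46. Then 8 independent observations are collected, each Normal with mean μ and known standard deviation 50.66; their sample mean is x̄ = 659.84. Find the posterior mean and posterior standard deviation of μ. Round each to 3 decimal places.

Posterior mean ≈ 662.267; posterior SD ≈ 15.987

Prior precision 1/τ₀² = 1/35.46² = 0.00079528; data precision n/σ² = 8/50.66² = 0.00311716.
Posterior precision = 0.00079528 + 0.00311716 = 0.00391245, giving posterior SD = 1/√0.00391245 = 15.987.
Posterior mean = (0.00079528·671.78 + 0.00311716·659.84) / 0.00391245 = 662.267.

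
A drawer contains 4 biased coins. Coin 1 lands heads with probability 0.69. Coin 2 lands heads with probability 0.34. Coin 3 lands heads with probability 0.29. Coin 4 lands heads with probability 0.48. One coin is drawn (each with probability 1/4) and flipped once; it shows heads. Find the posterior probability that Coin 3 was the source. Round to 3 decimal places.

P(heads|C1) = 0.69; P(heads|C2) = 0.34; P(heads|C3) = 0.29; P(heads|C4) = 0.48.
Prior × likelihood for each source: 0.25·0.69=0.1725, 0.25·0.34=0.08500, 0.25·0.29=0.07250, 0.25·0.48=0.1200. Summing gives P(heads) = 0.45000.
P(Coin 3 | heads) = 0.07250 / 0.45000 = 0.161.

Posterior probability ≈ 0.161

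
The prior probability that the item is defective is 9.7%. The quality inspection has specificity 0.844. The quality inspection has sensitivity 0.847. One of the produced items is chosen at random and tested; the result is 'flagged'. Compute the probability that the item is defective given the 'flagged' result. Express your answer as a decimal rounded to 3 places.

P(H | E) ≈ 0.368

Write H for 'the item is defective'. Prior odds H:¬H = 0.097/0.903 = 0.10742. For the 'flagged' outcome, the likelihood ratio is 0.847/0.156 = 5.4295.
Posterior odds = 0.10742 × 5.4295 = 0.58323, so P(H|E) = 0.58323/(1+0.58323) = 0.368.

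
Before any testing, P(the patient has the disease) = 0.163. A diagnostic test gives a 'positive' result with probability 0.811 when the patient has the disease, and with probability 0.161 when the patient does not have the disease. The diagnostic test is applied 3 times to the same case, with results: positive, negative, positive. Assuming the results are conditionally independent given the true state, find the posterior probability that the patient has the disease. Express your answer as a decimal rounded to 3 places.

With H the event that the patient has the disease, the joint likelihood of the observed sequence is P(data|H) = 0.811·0.189·0.811 = 0.12431 and P(data|¬H) = 0.161·0.839·0.161 = 0.021748.
Bayes: P(H|data) = 0.163·0.12431 / (0.163·0.12431 + 0.837·0.021748) = 0.020262/0.038465 = 0.5268.

Posterior P(H) ≈ 0.527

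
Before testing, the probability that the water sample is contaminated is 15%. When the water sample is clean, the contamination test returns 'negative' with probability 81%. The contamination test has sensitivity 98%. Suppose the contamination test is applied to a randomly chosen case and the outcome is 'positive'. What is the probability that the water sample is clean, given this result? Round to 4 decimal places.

P(¬H | E) ≈ 0.5235

Write H for 'the water sample is contaminated'. Prior odds H:¬H = 0.15/0.85 = 0.17647. For the 'positive' outcome, the likelihood ratio is 0.98/0.19 = 5.1579.
Posterior odds = 0.17647 × 5.1579 = 0.91022, so P(H|E) = 0.91022/(1+0.91022) = 0.4765. Then P(¬H|E) = 1 − 0.4765 = 0.5235.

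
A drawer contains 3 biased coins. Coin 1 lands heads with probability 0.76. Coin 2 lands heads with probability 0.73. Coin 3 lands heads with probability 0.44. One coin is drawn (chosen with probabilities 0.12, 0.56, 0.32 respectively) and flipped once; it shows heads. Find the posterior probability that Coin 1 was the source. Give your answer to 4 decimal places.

Posterior probability ≈ 0.1423

Tabulate prior·likelihood by source: [1] prior 0.12, lik 0.76, product 0.09120; [2] prior 0.56, lik 0.73, product 0.4088; [3] prior 0.32, lik 0.44, product 0.1408.
Normalizing constant = 0.64080; the posterior for Coin 1 is its product over the sum, 0.09120/0.64080 = 0.1423.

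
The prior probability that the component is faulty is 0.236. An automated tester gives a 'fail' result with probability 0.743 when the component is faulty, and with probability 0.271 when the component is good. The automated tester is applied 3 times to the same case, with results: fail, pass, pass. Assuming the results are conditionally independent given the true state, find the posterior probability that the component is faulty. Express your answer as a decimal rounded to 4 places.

Posterior P(H) ≈ 0.0952

With H the event that the component is faulty, the joint likelihood of the observed sequence is P(data|H) = 0.743·0.257·0.257 = 0.049074 and P(data|¬H) = 0.271·0.729·0.729 = 0.14402.
Bayes: P(H|data) = 0.236·0.049074 / (0.236·0.049074 + 0.764·0.14402) = 0.011582/0.12161 = 0.0952.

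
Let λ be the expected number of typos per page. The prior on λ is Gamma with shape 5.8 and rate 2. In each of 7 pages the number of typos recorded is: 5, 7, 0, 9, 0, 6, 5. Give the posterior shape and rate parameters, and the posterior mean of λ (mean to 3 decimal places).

Posterior: Gamma(shape=37.8, rate=9); mean ≈ 4.200

Total count ∑xᵢ = 32 over n = 7 pages.
Gamma is conjugate to the Poisson likelihood: posterior is Gamma(shape = 5.8+32 = 37.8, rate = 2+7 = 9).
Posterior mean = shape/rate = 37.8/9 = 4.200.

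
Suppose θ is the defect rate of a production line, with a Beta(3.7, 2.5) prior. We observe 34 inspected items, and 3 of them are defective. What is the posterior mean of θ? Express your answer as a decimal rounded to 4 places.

The binomial likelihood is conjugate to the Beta prior: with 3 successes and 31 failures, the posterior is Beta(3.7+3, 2.5+31) = Beta(6.7, 33.5).
E[θ | data] = 6.7/(6.7+33.5) = 0.1667.

Posterior mean ≈ 0.1667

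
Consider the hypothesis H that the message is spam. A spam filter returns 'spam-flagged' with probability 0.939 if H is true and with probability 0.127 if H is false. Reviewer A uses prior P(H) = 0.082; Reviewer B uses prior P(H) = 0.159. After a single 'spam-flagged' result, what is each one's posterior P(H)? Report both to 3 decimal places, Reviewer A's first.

P('+'|H) = 0.939, P('+'|¬H) = 0.127.
Reviewer A: numerator 0.939·0.082 = 0.076998; evidence = 0.076998+0.127·0.918 = 0.19358; posterior = 0.398.
Reviewer B: numerator 0.939·0.159 = 0.14930; evidence = 0.14930+0.127·0.841 = 0.25611; posterior = 0.583.

Reviewer A: 0.398; Reviewer B: 0.583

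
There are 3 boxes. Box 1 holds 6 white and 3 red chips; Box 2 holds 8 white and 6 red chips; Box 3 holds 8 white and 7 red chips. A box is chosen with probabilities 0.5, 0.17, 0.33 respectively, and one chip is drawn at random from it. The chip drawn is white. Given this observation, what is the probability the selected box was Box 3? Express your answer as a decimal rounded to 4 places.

Posterior probability ≈ 0.2902

P(white|Box 1) = 0.6667; P(white|Box 2) = 0.5714; P(white|Box 3) = 0.5333.
Prior × likelihood for each source: 0.5·0.6667=0.3333, 0.17·0.5714=0.09714, 0.33·0.5333=0.1760. Summing gives P(white) = 0.60648.
P(Box 3 | white) = 0.1760 / 0.60648 = 0.2902.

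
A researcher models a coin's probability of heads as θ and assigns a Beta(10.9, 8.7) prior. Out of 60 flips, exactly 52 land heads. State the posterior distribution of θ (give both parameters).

Posterior: Beta(62.9, 16.7)

The binomial likelihood is conjugate to the Beta prior: with 52 successes and 8 failures, the posterior is Beta(10.9+52, 8.7+8) = Beta(62.9, 16.7).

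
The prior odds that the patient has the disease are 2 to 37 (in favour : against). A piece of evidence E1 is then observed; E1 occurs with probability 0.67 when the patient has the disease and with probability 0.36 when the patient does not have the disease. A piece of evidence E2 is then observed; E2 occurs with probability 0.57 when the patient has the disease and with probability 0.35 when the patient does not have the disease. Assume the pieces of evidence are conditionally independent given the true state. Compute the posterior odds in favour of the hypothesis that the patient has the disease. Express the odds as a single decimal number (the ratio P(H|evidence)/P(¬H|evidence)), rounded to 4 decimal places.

Posterior odds ≈ 0.1638

Prior odds = 2/37 = 0.054054. In log-odds, ln(0.054054) = -2.9178.
Add log likelihood ratios: ln(1.8611) + ln(1.6286) = 1.1089.
Posterior log-odds = -1.8089, so posterior odds = exp(-1.8089) = 0.16384.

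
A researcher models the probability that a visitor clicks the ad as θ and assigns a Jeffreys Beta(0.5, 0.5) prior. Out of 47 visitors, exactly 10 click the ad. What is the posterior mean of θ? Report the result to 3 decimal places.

Posterior mean ≈ 0.219

The binomial likelihood is conjugate to the Beta prior: with 10 successes and 37 failures, the posterior is Beta(0.5+10, 0.5+37) = Beta(10.5, 37.5).
Posterior mean = α/(α+β) = 10.5/48 = 0.219.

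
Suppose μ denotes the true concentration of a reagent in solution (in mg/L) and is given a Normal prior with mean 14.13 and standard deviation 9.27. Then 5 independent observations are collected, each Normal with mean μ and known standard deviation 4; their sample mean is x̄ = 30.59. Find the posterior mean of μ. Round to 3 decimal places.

Posterior mean ≈ 29.999

With known σ, the Normal prior is conjugate. Weight on the data is w = (n/σ²)/(n/σ² + 1/τ₀²) = 0.312500/(0.312500+0.0116370) = 0.96410.
Posterior mean = w·x̄ + (1−w)·μ₀ = 0.96410·30.59 + 0.035901·14.13 = 29.999.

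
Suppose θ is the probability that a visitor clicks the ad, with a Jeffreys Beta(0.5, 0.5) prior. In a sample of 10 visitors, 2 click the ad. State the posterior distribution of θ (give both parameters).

The binomial likelihood is conjugate to the Beta prior: with 2 successes and 8 failures, the posterior is Beta(0.5+2, 0.5+8) = Beta(2.5, 8.5).

Posterior: Beta(2.5, 8.5)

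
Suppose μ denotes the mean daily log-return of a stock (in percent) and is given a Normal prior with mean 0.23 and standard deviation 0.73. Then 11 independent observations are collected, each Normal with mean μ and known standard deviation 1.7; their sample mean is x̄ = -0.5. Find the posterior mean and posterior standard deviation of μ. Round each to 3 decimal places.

Prior precision 1/τ₀² = 1/0.73² = 1.87652; data precision n/σ² = 11/1.7² = 3.80623.
Posterior precision = 1.87652 + 3.80623 = 5.68275, giving posterior SD = 1/√5.68275 = 0.419.
Posterior mean = (1.87652·0.23 + 3.80623·-0.5) / 5.68275 = -0.259.

Posterior mean ≈ -0.259; posterior SD ≈ 0.419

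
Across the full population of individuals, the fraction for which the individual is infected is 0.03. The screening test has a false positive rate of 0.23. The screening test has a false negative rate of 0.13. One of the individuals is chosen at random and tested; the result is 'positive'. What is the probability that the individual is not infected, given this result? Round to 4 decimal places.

P(¬H | E) ≈ 0.8953

Let H be the event that the individual is infected. P(H) = 0.03, so P(¬H) = 0.97. With E the 'positive' result, P(E|H) = 0.87 and P(E|¬H) = 0.23.
P(E) = 0.87·0.03 + 0.23·0.97 = 0.026100 + 0.22310 = 0.24920.
By Bayes' theorem, P(H|E) = 0.026100 / 0.24920 = 0.1047. Hence P(¬H|E) = 1 − 0.1047 = 0.8953.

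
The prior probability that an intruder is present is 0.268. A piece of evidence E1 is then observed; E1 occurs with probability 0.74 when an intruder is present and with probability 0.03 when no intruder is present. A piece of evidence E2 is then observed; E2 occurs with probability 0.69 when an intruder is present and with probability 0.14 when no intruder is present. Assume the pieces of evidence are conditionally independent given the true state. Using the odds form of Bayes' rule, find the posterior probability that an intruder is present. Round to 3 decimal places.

Posterior probability ≈ 0.978

Prior odds = 0.268/(1−0.268) = 0.36612.
Likelihood ratio for E1 = 0.74/0.03 = 24.667.
Likelihood ratio for E2 = 0.69/0.14 = 4.9286.
Posterior odds = prior odds × LR₁ × LR₂ = 44.510.
Posterior probability = odds/(1+odds) = 44.510/45.510 = 0.978.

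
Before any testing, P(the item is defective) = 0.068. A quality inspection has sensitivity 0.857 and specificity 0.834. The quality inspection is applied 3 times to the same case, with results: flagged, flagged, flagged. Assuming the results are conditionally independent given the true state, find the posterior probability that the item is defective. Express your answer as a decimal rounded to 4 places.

Posterior P(H) ≈ 0.9094

Let H be the event that the item is defective; start with P(H) = 0.068. P('flagged'|H) = 0.857, P('flagged'|¬H) = 0.166.
Update on result 1 ('flagged'): P(H) ← 0.857·0.0680 / (0.857·0.0680 + 0.166·0.9320) = 0.058276/0.21299 = 0.2736.
Update on result 2 ('flagged'): P(H) ← 0.857·0.2736 / (0.857·0.2736 + 0.166·0.7264) = 0.23449/0.35507 = 0.6604.
Update on result 3 ('flagged'): P(H) ← 0.857·0.6604 / (0.857·0.6604 + 0.166·0.3396) = 0.56596/0.62234 = 0.9094.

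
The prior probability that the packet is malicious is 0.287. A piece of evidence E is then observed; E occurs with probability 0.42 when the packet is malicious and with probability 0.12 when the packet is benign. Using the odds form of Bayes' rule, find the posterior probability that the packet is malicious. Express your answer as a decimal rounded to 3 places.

Posterior probability ≈ 0.585

Prior odds = 0.287/(1−0.287) = 0.40252.
Likelihood ratio for E = 0.42/0.12 = 3.5000.
Posterior odds = prior odds × LR = 1.4088.
Posterior probability = odds/(1+odds) = 1.4088/2.4088 = 0.585.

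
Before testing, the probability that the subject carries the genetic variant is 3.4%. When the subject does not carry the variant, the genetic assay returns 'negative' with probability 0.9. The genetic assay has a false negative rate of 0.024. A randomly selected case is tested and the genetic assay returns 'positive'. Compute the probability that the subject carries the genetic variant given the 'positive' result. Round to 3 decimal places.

P(H | E) ≈ 0.256

Write H for 'the subject carries the genetic variant'. Prior odds H:¬H = 0.034/0.966 = 0.035197. For the 'positive' outcome, the likelihood ratio is 0.976/0.1 = 9.7600.
Posterior odds = 0.035197 × 9.7600 = 0.34352, so P(H|E) = 0.34352/(1+0.34352) = 0.256.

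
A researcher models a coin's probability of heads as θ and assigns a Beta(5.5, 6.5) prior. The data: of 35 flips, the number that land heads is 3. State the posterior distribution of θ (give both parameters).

Observing 3 successes and 32 failures updates Beta(5.5, 6.5) by adding the success and failure counts to the two shape parameters: α = 5.5+3 = 8.5, β = 6.5+32 = 38.5.

Posterior: Beta(8.5, 38.5)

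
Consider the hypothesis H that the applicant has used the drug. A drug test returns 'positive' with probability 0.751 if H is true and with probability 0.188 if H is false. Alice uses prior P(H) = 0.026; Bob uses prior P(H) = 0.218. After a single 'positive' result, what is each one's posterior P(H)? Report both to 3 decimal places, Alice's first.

Alice: 0.096; Bob: 0.527

P('+'|H) = 0.751, P('+'|¬H) = 0.188.
Alice: numerator 0.751·0.026 = 0.019526; evidence = 0.019526+0.188·0.974 = 0.20264; posterior = 0.096.
Bob: numerator 0.751·0.218 = 0.16372; evidence = 0.16372+0.188·0.782 = 0.31073; posterior = 0.527.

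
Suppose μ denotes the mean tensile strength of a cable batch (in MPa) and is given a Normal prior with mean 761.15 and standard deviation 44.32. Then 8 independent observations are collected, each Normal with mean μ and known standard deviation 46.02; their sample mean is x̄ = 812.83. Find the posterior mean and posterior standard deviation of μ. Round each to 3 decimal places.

Prior precision 1/τ₀² = 1/44.32² = 0.00050910; data precision n/σ² = 8/46.02² = 0.00377743.
Posterior precision = 0.00050910 + 0.00377743 = 0.00428653, giving posterior SD = 1/√0.00428653 = 15.274.
Posterior mean = (0.00050910·761.15 + 0.00377743·812.83) / 0.00428653 = 806.692.

Posterior mean ≈ 806.692; posterior SD ≈ 15.274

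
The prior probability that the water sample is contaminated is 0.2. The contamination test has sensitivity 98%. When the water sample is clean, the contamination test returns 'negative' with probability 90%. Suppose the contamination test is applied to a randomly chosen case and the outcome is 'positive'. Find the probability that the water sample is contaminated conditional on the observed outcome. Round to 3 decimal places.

P(H | E) ≈ 0.710

Let H be the event that the water sample is contaminated. P(H) = 0.2, so P(¬H) = 0.8. With E the 'positive' result, P(E|H) = 0.98 and P(E|¬H) = 0.1.
P(E) = 0.98·0.2 + 0.1·0.8 = 0.19600 + 0.080000 = 0.27600.
By Bayes' theorem, P(H|E) = 0.19600 / 0.27600 = 0.710.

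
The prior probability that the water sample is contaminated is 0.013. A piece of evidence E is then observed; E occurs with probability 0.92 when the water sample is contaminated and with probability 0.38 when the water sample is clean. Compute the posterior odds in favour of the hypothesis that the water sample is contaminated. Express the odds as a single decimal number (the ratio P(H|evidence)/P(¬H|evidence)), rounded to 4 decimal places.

Posterior odds ≈ 0.0319

Prior odds = 0.013/(1−0.013) = 0.013171.
Likelihood ratio for E = 0.92/0.38 = 2.4211.
Posterior odds = prior odds × LR = 0.031888.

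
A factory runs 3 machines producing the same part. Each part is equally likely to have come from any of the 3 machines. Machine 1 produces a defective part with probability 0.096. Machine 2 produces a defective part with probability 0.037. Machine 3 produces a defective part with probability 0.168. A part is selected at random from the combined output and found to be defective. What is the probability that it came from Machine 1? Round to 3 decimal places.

P(defective|M1) = 0.096; P(defective|M2) = 0.037; P(defective|M3) = 0.168.
Prior × likelihood for each source: 0.333333·0.096=0.03200, 0.333333·0.037=0.01233, 0.333333·0.168=0.05600. Summing gives P(defective) = 0.10033.
P(Machine 1 | defective) = 0.03200 / 0.10033 = 0.319.

Posterior probability ≈ 0.319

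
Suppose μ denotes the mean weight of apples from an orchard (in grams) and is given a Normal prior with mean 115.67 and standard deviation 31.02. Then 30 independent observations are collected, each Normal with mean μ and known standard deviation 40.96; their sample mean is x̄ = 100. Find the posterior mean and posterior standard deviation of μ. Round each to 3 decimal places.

With known σ, the Normal prior is conjugate. Weight on the data is w = (n/σ²)/(n/σ² + 1/τ₀²) = 0.0178814/(0.0178814+0.00103924) = 0.94507.
Posterior mean = w·x̄ + (1−w)·μ₀ = 0.94507·100 + 0.054926·115.67 = 100.861. Posterior variance = 1/(0.0178814+0.00103924) = 52.8523, so SD = 7.270.

Posterior mean ≈ 100.861; posterior SD ≈ 7.270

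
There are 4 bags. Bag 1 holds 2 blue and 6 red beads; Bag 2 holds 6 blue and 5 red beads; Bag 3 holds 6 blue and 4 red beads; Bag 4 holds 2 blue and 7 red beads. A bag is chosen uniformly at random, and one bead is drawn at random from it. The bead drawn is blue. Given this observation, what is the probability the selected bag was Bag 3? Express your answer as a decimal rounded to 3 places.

Posterior probability ≈ 0.371

Tabulate prior·likelihood by source: [1] prior 0.25, lik 0.25, product 0.06250; [2] prior 0.25, lik 0.5455, product 0.1364; [3] prior 0.25, lik 0.6, product 0.1500; [4] prior 0.25, lik 0.2222, product 0.05556.
Normalizing constant = 0.40442; the posterior for Bag 3 is its product over the sum, 0.1500/0.40442 = 0.371.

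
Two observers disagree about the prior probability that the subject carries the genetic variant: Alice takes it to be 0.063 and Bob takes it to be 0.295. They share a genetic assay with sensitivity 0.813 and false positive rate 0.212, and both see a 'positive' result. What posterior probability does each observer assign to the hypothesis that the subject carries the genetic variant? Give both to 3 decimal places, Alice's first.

Alice: 0.205; Bob: 0.616

The likelihood ratio for a 'positive' result is 0.813/0.212 = 3.8349.
Alice: prior odds 0.063/0.937 = 0.067236; posterior odds 0.25784; posterior probability 0.205.
Bob: prior odds 0.295/0.705 = 0.41844; posterior odds 1.6047; posterior probability 0.616.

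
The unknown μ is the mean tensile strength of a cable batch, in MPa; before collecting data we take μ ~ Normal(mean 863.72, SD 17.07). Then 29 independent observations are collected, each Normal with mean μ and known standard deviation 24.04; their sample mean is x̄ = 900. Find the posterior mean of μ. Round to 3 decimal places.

Posterior mean ≈ 897.678

With known σ, the Normal prior is conjugate. Weight on the data is w = (n/σ²)/(n/σ² + 1/τ₀²) = 0.0501798/(0.0501798+0.00343189) = 0.93599.
Posterior mean = w·x̄ + (1−w)·μ₀ = 0.93599·900 + 0.064014·863.72 = 897.678.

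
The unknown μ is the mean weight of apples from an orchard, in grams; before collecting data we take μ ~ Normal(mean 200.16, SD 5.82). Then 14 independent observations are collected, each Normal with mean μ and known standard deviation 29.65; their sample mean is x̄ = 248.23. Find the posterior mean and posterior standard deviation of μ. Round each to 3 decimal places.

Posterior mean ≈ 217.004; posterior SD ≈ 4.691

With known σ, the Normal prior is conjugate. Weight on the data is w = (n/σ²)/(n/σ² + 1/τ₀²) = 0.0159250/(0.0159250+0.0295226) = 0.35040.
Posterior mean = w·x̄ + (1−w)·μ₀ = 0.35040·248.23 + 0.64960·200.16 = 217.004. Posterior variance = 1/(0.0159250+0.0295226) = 22.0034, so SD = 4.691.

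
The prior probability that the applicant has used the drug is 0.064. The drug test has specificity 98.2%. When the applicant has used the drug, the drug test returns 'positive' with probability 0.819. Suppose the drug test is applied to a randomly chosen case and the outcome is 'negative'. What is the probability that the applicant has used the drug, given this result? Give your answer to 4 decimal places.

P(H | E) ≈ 0.0124

Write H for 'the applicant has used the drug'. Prior odds H:¬H = 0.064/0.936 = 0.068376. For the 'negative' outcome, the likelihood ratio is 0.181/0.982 = 0.18432.
Posterior odds = 0.068376 × 0.18432 = 0.012603, so P(H|E) = 0.012603/(1+0.012603) = 0.0124.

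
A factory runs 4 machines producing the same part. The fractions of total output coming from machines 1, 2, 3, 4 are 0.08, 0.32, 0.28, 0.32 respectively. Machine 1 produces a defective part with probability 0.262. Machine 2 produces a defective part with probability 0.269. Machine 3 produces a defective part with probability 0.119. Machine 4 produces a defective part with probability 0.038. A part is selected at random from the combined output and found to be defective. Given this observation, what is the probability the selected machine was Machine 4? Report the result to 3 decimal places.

Tabulate prior·likelihood by source: [1] prior 0.08, lik 0.262, product 0.02096; [2] prior 0.32, lik 0.269, product 0.08608; [3] prior 0.28, lik 0.119, product 0.03332; [4] prior 0.32, lik 0.038, product 0.01216.
Normalizing constant = 0.15252; the posterior for Machine 4 is its product over the sum, 0.01216/0.15252 = 0.080.

Posterior probability ≈ 0.080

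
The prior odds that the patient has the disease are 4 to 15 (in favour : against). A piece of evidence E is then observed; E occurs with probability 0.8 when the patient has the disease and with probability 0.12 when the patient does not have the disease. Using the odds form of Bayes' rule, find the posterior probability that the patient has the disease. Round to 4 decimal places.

Posterior probability ≈ 0.6400

Prior odds = 4/15 = 0.26667.
Likelihood ratio for E = 0.8/0.12 = 6.6667.
Posterior odds = prior odds × LR = 1.7778.
Posterior probability = odds/(1+odds) = 1.7778/2.7778 = 0.6400.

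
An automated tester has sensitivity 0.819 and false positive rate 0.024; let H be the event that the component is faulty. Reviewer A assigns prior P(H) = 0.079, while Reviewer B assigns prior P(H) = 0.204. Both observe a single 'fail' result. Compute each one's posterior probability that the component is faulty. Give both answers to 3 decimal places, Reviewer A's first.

Reviewer A: 0.745; Reviewer B: 0.897

The likelihood ratio for a 'fail' result is 0.819/0.024 = 34.125.
Reviewer A: prior odds 0.079/0.921 = 0.085776; posterior odds 2.9271; posterior probability 0.745.
Reviewer B: prior odds 0.204/0.796 = 0.25628; posterior odds 8.7456; posterior probability 0.897.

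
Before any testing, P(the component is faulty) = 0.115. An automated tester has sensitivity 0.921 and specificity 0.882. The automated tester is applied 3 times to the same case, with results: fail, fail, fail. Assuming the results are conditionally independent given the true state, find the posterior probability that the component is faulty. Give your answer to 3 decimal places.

Let H be the event that the component is faulty; start with P(H) = 0.115. P('fail'|H) = 0.921, P('fail'|¬H) = 0.118.
Update on result 1 ('fail'): P(H) ← 0.921·0.1150 / (0.921·0.1150 + 0.118·0.8850) = 0.10592/0.21035 = 0.5035.
Update on result 2 ('fail'): P(H) ← 0.921·0.5035 / (0.921·0.5035 + 0.118·0.4965) = 0.46375/0.52233 = 0.8878.
Update on result 3 ('fail'): P(H) ← 0.921·0.8878 / (0.921·0.8878 + 0.118·0.1122) = 0.81770/0.83094 = 0.9841.

Posterior P(H) ≈ 0.984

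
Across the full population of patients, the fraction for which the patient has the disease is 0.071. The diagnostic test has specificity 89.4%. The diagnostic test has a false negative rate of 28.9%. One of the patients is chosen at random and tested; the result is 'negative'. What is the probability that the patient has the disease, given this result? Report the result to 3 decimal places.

Let H be the event that the patient has the disease. P(H) = 0.071, so P(¬H) = 0.929. With E the 'negative' result, P(E|H) = 0.289 and P(E|¬H) = 0.894.
P(E) = 0.289·0.071 + 0.894·0.929 = 0.020519 + 0.83053 = 0.85105.
By Bayes' theorem, P(H|E) = 0.020519 / 0.85105 = 0.024.

P(H | E) ≈ 0.024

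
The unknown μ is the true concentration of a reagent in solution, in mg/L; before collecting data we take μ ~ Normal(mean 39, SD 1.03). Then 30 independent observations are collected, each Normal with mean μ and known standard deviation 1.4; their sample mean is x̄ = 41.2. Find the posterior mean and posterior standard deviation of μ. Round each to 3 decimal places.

Prior precision 1/τ₀² = 1/1.03² = 0.942596; data precision n/σ² = 30/1.4² = 15.3061.
Posterior precision = 0.942596 + 15.3061 = 16.2487, giving posterior SD = 1/√16.2487 = 0.248.
Posterior mean = (0.942596·39 + 15.3061·41.2) / 16.2487 = 41.072.

Posterior mean ≈ 41.072; posterior SD ≈ 0.248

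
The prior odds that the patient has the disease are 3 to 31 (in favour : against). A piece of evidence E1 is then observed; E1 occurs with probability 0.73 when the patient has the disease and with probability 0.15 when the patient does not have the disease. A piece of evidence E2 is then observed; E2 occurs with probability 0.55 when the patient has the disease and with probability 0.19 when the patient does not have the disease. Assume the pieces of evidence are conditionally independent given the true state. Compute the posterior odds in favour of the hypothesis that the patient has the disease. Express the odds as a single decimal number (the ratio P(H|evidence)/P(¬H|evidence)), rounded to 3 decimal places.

Prior odds = 3/31 = 0.096774. In log-odds, ln(0.096774) = -2.3354.
Add log likelihood ratios: ln(4.8667) + ln(2.8947) = 2.6453.
Posterior log-odds = 0.30993, so posterior odds = exp(0.30993) = 1.3633.

Posterior odds ≈ 1.363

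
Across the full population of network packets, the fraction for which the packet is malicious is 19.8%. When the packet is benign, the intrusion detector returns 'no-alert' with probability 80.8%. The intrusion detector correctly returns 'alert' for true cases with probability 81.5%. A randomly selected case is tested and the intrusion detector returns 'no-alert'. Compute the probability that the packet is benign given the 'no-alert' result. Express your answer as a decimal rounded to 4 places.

P(¬H | E) ≈ 0.9465

Let H be the event that the packet is malicious. P(H) = 0.198, so P(¬H) = 0.802. With E the 'no-alert' result, P(E|H) = 0.185 and P(E|¬H) = 0.808.
P(E) = 0.185·0.198 + 0.808·0.802 = 0.036630 + 0.64802 = 0.68465.
By Bayes' theorem, P(H|E) = 0.036630 / 0.68465 = 0.0535. Hence P(¬H|E) = 1 − 0.0535 = 0.9465.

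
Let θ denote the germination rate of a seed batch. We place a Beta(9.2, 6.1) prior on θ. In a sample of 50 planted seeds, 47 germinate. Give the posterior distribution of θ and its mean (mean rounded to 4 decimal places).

Posterior: Beta(56.2, 9.1); mean ≈ 0.8606

Observing 47 successes and 3 failures updates Beta(9.2, 6.1) by adding the success and failure counts to the two shape parameters: α = 9.2+47 = 56.2, β = 6.1+3 = 9.1.
E[θ | data] = 56.2/(56.2+9.1) = 0.8606.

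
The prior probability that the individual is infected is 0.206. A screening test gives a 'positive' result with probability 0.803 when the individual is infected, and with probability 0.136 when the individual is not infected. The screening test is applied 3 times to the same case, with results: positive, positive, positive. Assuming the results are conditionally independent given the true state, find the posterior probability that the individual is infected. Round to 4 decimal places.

Let H be the event that the individual is infected; start with P(H) = 0.206. P('positive'|H) = 0.803, P('positive'|¬H) = 0.136.
Update on result 1 ('positive'): P(H) ← 0.803·0.2060 / (0.803·0.2060 + 0.136·0.7940) = 0.16542/0.27340 = 0.6050.
Update on result 2 ('positive'): P(H) ← 0.803·0.6050 / (0.803·0.6050 + 0.136·0.3950) = 0.48584/0.53956 = 0.9004.
Update on result 3 ('positive'): P(H) ← 0.803·0.9004 / (0.803·0.9004 + 0.136·0.0996) = 0.72306/0.73660 = 0.9816.

Posterior P(H) ≈ 0.9816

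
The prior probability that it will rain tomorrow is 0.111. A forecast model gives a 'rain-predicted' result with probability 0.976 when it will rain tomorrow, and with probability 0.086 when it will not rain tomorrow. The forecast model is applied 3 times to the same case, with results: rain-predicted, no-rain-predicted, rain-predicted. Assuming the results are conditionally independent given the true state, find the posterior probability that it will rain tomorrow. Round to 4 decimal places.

Posterior P(H) ≈ 0.2969

Let H be the event that it will rain tomorrow; start with P(H) = 0.111. P('rain-predicted'|H) = 0.976, P('rain-predicted'|¬H) = 0.086.
Update on result 1 ('rain-predicted'): P(H) ← 0.976·0.1110 / (0.976·0.1110 + 0.086·0.8890) = 0.10834/0.18479 = 0.5863.
Update on result 2 ('no-rain-predicted'): P(H) ← 0.024·0.5863 / (0.024·0.5863 + 0.914·0.4137) = 0.014070/0.39222 = 0.0359.
Update on result 3 ('rain-predicted'): P(H) ← 0.976·0.0359 / (0.976·0.0359 + 0.086·0.9641) = 0.035012/0.11793 = 0.2969.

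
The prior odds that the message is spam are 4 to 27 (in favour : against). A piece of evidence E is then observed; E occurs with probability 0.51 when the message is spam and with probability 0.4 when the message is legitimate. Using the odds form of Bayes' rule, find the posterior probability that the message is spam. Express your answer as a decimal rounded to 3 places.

Posterior probability ≈ 0.159

Prior odds = 4/27 = 0.14815. In log-odds, ln(0.14815) = -1.9095.
Add log likelihood ratio: ln(1.2750) = 0.24295.
Posterior log-odds = -1.6666, so posterior odds = exp(-1.6666) = 0.18889. Converting, P(H|E) = 0.18889/1.1889 = 0.159.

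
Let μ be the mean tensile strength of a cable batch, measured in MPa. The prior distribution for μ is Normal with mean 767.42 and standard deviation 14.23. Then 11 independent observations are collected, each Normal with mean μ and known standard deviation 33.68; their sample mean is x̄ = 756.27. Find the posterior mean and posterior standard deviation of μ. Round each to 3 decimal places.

Prior precision 1/τ₀² = 1/14.23² = 0.00493844; data precision n/σ² = 11/33.68² = 0.00969725.
Posterior precision = 0.00493844 + 0.00969725 = 0.0146357, giving posterior SD = 1/√0.0146357 = 8.266.
Posterior mean = (0.00493844·767.42 + 0.00969725·756.27) / 0.0146357 = 760.032.

Posterior mean ≈ 760.032; posterior SD ≈ 8.266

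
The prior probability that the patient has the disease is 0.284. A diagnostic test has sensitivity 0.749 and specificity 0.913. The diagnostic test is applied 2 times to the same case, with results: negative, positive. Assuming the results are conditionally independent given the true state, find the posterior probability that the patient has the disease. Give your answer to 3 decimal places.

Let H be the event that the patient has the disease; start with P(H) = 0.284. P('positive'|H) = 0.749, P('positive'|¬H) = 0.087.
Update on result 1 ('negative'): P(H) ← 0.251·0.2840 / (0.251·0.2840 + 0.913·0.7160) = 0.071284/0.72499 = 0.0983.
Update on result 2 ('positive'): P(H) ← 0.749·0.0983 / (0.749·0.0983 + 0.087·0.9017) = 0.073645/0.15209 = 0.4842.

Posterior P(H) ≈ 0.484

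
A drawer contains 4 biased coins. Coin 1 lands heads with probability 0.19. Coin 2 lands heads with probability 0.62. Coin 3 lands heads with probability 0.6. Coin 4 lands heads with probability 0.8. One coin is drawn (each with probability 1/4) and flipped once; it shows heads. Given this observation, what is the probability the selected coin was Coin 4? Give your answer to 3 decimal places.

Tabulate prior·likelihood by source: [1] prior 0.25, lik 0.19, product 0.04750; [2] prior 0.25, lik 0.62, product 0.1550; [3] prior 0.25, lik 0.6, product 0.1500; [4] prior 0.25, lik 0.8, product 0.2000.
Normalizing constant = 0.55250; the posterior for Coin 4 is its product over the sum, 0.2000/0.55250 = 0.362.

Posterior probability ≈ 0.362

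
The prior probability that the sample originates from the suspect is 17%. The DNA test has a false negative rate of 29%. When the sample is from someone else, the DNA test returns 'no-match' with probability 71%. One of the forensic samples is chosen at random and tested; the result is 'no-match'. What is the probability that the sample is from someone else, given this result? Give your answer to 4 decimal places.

P(¬H | E) ≈ 0.9228

Let H be the event that the sample originates from the suspect. P(H) = 0.17, so P(¬H) = 0.83. With E the 'no-match' result, P(E|H) = 0.29 and P(E|¬H) = 0.71.
P(E) = 0.29·0.17 + 0.71·0.83 = 0.049300 + 0.58930 = 0.63860.
By Bayes' theorem, P(H|E) = 0.049300 / 0.63860 = 0.0772. Hence P(¬H|E) = 1 − 0.0772 = 0.9228.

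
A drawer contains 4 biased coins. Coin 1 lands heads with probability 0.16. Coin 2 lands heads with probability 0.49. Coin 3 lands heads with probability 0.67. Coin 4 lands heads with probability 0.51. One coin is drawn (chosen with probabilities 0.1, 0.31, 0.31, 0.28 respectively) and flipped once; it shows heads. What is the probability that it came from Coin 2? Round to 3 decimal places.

Tabulate prior·likelihood by source: [1] prior 0.1, lik 0.16, product 0.01600; [2] prior 0.31, lik 0.49, product 0.1519; [3] prior 0.31, lik 0.67, product 0.2077; [4] prior 0.28, lik 0.51, product 0.1428.
Normalizing constant = 0.51840; the posterior for Coin 2 is its product over the sum, 0.1519/0.51840 = 0.293.

Posterior probability ≈ 0.293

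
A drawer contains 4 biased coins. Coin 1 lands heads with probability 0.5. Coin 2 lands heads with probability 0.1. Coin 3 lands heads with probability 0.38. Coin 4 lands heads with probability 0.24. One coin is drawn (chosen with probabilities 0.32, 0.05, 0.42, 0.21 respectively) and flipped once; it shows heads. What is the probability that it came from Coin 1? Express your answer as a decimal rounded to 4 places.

Tabulate prior·likelihood by source: [1] prior 0.32, lik 0.5, product 0.1600; [2] prior 0.05, lik 0.1, product 0.005000; [3] prior 0.42, lik 0.38, product 0.1596; [4] prior 0.21, lik 0.24, product 0.05040.
Normalizing constant = 0.37500; the posterior for Coin 1 is its product over the sum, 0.1600/0.37500 = 0.4267.

Posterior probability ≈ 0.4267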